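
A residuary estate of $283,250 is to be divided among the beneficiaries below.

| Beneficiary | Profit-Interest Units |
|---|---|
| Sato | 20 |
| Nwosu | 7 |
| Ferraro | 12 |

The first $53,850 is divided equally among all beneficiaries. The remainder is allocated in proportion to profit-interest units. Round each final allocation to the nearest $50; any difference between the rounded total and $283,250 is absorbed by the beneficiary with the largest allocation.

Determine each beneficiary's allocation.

Equal tier: $53,850 ÷ 3 = $17,950 apiece.
Remainder $229,400 by profit-interest units (total 39): Sato 117,641.03 → $117,650; Nwosu 41,174.36 → $41,150; Ferraro 70,584.62 → $70,600.
Totals: Sato $17,950 + $117,650 = $135,600; Nwosu $17,950 + $41,150 = $59,100; Ferraro $17,950 + $70,600 = $88,550.

Sato: $135,600 · Nwosu: $59,100 · Ferraro: $88,550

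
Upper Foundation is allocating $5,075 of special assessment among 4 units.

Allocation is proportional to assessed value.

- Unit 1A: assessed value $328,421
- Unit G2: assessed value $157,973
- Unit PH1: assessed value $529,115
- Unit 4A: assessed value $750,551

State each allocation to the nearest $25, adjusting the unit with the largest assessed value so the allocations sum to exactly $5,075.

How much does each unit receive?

Total assessed value = 328,421 + 157,973 + 529,115 + 750,551 = 1,766,060.
Unrounded shares: Unit 1A 943.76; Unit G2 453.96; Unit PH1 1,520.48; Unit 4A 2,156.80.
At nearest $25: Unit 1A $950; Unit G2 $450; Unit PH1 $1,525; Unit 4A $2,150. Sum = $5,075.
No rounding difference to absorb.

Unit 1A: $950 | Unit G2: $450 | Unit PH1: $1,525 | Unit 4A: $2,150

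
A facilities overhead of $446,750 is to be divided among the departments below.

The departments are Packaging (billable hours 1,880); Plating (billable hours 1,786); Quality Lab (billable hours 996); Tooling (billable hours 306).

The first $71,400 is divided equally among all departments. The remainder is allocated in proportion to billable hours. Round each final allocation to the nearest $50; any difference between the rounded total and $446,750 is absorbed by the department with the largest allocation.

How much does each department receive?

$71,400 shared equally gives $17,850 per department.
Remainder $375,350 by billable hours (total 4,968): Packaging 142,040.66 → $142,050; Plating 134,938.63 → $134,950; Quality Lab 75,251.33 → $75,250; Tooling 23,119.38 → $23,100.
Totals: Packaging $17,850 + $142,050 = $159,900; Plating $17,850 + $134,950 = $152,800; Quality Lab $17,850 + $75,250 = $93,100; Tooling $17,850 + $23,100 = $40,950.

Packaging: $159,900 · Plating: $152,800 · Quality Lab: $93,100 · Tooling: $40,950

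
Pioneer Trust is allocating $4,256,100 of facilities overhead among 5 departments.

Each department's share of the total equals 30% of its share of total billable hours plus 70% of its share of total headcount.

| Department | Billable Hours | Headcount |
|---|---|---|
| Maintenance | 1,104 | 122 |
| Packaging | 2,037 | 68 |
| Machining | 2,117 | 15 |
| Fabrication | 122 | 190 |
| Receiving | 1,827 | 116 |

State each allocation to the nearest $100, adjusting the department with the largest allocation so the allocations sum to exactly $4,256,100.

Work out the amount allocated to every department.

Totals — billable hours 7,207, headcount 511.
Composite weights (30% billable hours + 70% headcount): Maintenance 0.2131; Packaging 0.1779; Machining 0.1087; Fabrication 0.2654; Receiving 0.2350.
Pro-rata amounts: Maintenance 906,883.87; Packaging 757,344.26; Machining 462,512.96; Fabrication 1,129,366.22; Receiving 999,992.70.
Rounded to nearest $100: Maintenance $906,900; Packaging $757,300; Machining $462,500; Fabrication $1,129,400; Receiving $1,000,000. Sum = $4,256,100.
Sum already equals the total — no adjustment.

Maintenance: $906,900; Packaging: $757,300; Machining: $462,500; Fabrication: $1,129,400; Receiving: $1,000,000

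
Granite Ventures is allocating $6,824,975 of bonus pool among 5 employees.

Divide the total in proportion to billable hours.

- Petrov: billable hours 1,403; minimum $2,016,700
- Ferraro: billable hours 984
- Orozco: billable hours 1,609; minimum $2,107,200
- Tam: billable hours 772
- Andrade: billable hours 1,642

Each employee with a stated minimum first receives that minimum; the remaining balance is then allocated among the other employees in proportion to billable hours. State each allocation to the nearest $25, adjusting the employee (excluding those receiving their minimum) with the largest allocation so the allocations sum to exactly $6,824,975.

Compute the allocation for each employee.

Guaranteed amounts: Petrov $2,016,700; Orozco $2,107,200. Remaining pool $2,701,075.
Remaining pool split over remaining billable hours 3,398: Ferraro 782,182.99 → $782,175; Tam 613,663.89 → $613,675; Andrade 1,305,228.12 → $1,305,225.

Petrov: $2,016,700 | Ferraro: $782,175 | Orozco: $2,107,200 | Tam: $613,675 | Andrade: $1,305,225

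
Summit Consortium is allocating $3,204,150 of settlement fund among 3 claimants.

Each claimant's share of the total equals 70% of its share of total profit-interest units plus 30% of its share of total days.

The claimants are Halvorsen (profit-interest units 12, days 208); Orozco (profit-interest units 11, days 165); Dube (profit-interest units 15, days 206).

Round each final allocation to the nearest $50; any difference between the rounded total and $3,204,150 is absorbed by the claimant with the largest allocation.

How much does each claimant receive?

Halvorsen: $1,053,600; Orozco: $923,200; Dube: $1,227,350

Totals — profit-interest units 38, days 579.
Composite weights (70% profit-interest units + 30% days): Halvorsen 0.3288; Orozco 0.2881; Dube 0.3831.
Pro-rata amounts: Halvorsen 1,053,603.51; Orozco 923,191.90; Dube 1,227,354.59.
Rounded to nearest $50: Halvorsen $1,053,600; Orozco $923,200; Dube $1,227,350. Sum = $3,204,150.
Rounded total matches; no reconciliation needed.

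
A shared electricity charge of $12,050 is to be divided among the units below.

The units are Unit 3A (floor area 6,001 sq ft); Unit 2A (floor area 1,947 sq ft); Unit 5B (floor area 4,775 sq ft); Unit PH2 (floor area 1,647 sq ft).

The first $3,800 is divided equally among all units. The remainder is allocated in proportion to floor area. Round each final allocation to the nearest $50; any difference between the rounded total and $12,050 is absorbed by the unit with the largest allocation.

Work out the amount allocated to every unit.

Equal tier: $3,800 ÷ 4 = $950 apiece.
Remainder $8,250 by floor area (total 14,370): Unit 3A 3,445.25 → $3,450; Unit 2A 1,117.80 → $1,100; Unit 5B 2,741.39 → $2,750; Unit PH2 945.56 → $950.
Totals: Unit 3A $950 + $3,450 = $4,400; Unit 2A $950 + $1,100 = $2,050; Unit 5B $950 + $2,750 = $3,700; Unit PH2 $950 + $950 = $1,900.

Unit 3A: $4,400 · Unit 2A: $2,050 · Unit 5B: $3,700 · Unit PH2: $1,900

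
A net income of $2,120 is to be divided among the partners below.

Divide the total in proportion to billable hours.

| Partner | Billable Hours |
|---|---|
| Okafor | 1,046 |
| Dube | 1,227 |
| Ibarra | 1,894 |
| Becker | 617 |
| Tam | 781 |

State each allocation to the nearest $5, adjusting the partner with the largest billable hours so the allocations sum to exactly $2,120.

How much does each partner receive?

Okafor: $400 | Dube: $465 | Ibarra: $720 | Becker: $235 | Tam: $300

Sum of billable hours: 1,046 + 1,227 + 1,894 + 617 + 781 = 5,565.
Pro-rata amounts: Okafor 398.48; Dube 467.43; Ibarra 721.52; Becker 235.05; Tam 297.52.
Rounded to nearest $5: Okafor $400; Dube $465; Ibarra $720; Becker $235; Tam $300. Sum = $2,120.
Sum already equals the total — no adjustment.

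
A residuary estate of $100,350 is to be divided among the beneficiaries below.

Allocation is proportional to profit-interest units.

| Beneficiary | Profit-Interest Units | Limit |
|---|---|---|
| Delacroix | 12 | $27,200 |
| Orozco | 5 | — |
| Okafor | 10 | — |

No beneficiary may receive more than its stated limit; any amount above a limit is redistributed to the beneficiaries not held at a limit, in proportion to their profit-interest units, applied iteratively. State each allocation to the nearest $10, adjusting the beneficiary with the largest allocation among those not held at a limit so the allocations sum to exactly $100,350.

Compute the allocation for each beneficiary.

Sum of profit-interest units: 27.
Unconstrained shares: Delacroix 44,600.00; Orozco 18,583.33; Okafor 37,166.67.
Cap binds for Delacroix ($27,200); residual $73,150 reallocated over remaining profit-interest units 15.
Redistributed shares: Orozco 24,383.33 → $24,380; Okafor 48,766.67 → $48,770.

Delacroix: $27,200; Orozco: $24,380; Okafor: $48,770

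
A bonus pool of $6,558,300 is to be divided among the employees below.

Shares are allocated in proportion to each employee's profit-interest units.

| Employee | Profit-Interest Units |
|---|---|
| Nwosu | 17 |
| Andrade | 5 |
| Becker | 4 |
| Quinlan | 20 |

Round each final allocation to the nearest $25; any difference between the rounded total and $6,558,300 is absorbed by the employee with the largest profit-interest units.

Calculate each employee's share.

Nwosu: $2,423,725 · Andrade: $712,850 · Becker: $570,275 · Quinlan: $2,851,450

Sum of profit-interest units: 46.
Raw shares: Nwosu 17/46 × $6,558,300 = 2,423,719.57; Andrade 5/46 × $6,558,300 = 712,858.70; Becker 4/46 × $6,558,300 = 570,286.96; Quinlan 20/46 × $6,558,300 = 2,851,434.78.
After rounding ($25): Nwosu $2,423,725; Andrade $712,850; Becker $570,275; Quinlan $2,851,425. Sum = $6,558,275.
Difference $6,558,300 − $6,558,275 = +$25 applied to largest profit-interest units (Quinlan): Quinlan becomes $2,851,450.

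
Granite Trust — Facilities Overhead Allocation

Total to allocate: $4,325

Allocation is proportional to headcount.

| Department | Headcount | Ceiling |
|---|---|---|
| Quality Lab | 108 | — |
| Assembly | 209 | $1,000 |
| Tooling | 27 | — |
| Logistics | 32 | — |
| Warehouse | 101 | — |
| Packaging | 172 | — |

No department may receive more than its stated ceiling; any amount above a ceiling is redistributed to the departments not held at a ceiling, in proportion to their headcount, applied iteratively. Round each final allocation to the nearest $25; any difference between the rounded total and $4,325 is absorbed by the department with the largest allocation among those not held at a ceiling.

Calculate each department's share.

Headcount total: 649.
Unconstrained shares: Quality Lab 719.72; Assembly 1,392.80; Tooling 179.93; Logistics 213.25; Warehouse 673.07; Packaging 1,146.22.
Held at cap: Assembly ($1,000); remaining pool $3,325 reallocated over remaining headcount 440.
Remaining shares: Quality Lab 816.14 → $825; Tooling 204.03 → $200; Logistics 241.82 → $250; Warehouse 763.24 → $775; Packaging 1,299.77 → $1,300.
Rounding difference −$25 applied to Packaging → $1,275.

Quality Lab: $825 | Assembly: $1,000 | Tooling: $200 | Logistics: $250 | Warehouse: $775 | Packaging: $1,275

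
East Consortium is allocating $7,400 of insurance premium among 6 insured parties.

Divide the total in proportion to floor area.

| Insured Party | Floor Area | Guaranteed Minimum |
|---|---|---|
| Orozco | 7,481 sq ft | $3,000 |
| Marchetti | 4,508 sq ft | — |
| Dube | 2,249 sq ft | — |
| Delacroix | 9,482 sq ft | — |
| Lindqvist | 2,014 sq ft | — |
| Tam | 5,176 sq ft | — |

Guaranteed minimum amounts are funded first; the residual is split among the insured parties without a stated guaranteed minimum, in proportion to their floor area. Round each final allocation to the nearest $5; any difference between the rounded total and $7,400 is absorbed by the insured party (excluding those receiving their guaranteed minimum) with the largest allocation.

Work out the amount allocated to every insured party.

Minimums first: Orozco $3,000. Balance $4,400.
Balance split over remaining floor area 23,429: Marchetti 846.61 → $845; Dube 422.37 → $420; Delacroix 1,780.73 → $1,780; Lindqvist 378.23 → $380; Tam 972.06 → $970.
Rounding difference +$5 applied to Delacroix → $1,785.

Orozco: $3,000; Marchetti: $845; Dube: $420; Delacroix: $1,785; Lindqvist: $380; Tam: $970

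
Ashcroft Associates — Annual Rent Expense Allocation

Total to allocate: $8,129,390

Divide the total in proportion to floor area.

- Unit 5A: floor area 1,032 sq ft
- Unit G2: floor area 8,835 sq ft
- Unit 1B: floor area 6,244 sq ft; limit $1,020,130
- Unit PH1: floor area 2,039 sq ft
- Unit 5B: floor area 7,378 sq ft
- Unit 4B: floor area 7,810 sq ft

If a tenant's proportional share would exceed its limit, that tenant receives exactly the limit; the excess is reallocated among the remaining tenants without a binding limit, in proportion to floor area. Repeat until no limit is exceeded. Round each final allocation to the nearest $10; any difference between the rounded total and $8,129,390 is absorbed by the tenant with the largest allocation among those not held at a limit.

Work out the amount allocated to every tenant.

Unit 5A: $270,790; Unit G2: $2,318,240; Unit 1B: $1,020,130; Unit PH1: $535,020; Unit 5B: $1,935,930; Unit 4B: $2,049,280

Floor area total: 33,338.
Pro-rata shares before constraints: Unit 5A 251,650.68; Unit G2 2,154,393.20; Unit 1B 1,522,584.17; Unit PH1 497,205.18; Unit 5B 1,799,107.31; Unit 4B 1,904,449.45.
Cap binds for Unit 1B ($1,020,130); residual $7,109,260 reallocated over remaining floor area 27,094.
Remaining shares: Unit 5A 270,788.97 → $270,790; Unit G2 2,318,236.96 → $2,318,240; Unit PH1 535,018.13 → $535,020; Unit 5B 1,935,931.21 → $1,935,930; Unit 4B 2,049,284.73 → $2,049,280.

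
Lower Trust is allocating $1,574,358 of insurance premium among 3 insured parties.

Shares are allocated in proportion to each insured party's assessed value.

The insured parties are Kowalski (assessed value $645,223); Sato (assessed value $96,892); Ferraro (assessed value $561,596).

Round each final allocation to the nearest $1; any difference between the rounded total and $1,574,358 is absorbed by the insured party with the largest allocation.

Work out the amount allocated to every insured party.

Sum of assessed value: 1,303,711.
Raw shares: Kowalski 645,223/1,303,711 × $1,574,358 = 779,169.61; Sato 96,892/1,303,711 × $1,574,358 = 117,006.53; Ferraro 561,596/1,303,711 × $1,574,358 = 678,181.86.
At nearest $1: Kowalski $779,170; Sato $117,007; Ferraro $678,182. Sum = $1,574,359.
Difference $1,574,358 − $1,574,359 = −$1 applied to largest allocation (Kowalski): Kowalski becomes $779,169.

Kowalski: $779,169; Sato: $117,007; Ferraro: $678,182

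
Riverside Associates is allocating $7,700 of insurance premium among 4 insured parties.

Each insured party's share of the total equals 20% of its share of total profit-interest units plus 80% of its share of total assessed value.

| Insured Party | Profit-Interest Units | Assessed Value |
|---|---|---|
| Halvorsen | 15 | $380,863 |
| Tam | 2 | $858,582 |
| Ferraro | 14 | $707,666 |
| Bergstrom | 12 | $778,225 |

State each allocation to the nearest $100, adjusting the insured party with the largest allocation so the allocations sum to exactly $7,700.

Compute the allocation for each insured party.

Profit-interest units total 43; assessed value total 2,725,336.
Blended shares (20% profit-interest units + 80% assessed value): Halvorsen 0.1816; Tam 0.2613; Ferraro 0.2728; Bergstrom 0.2843.
Raw shares: Halvorsen 1,398.06; Tam 2,012.26; Ferraro 2,100.91; Bergstrom 2,188.77.
Rounded to nearest $100: Halvorsen $1,400; Tam $2,000; Ferraro $2,100; Bergstrom $2,200. Sum = $7,700.
Sum already equals the total — no adjustment.

Halvorsen: $1,400 | Tam: $2,000 | Ferraro: $2,100 | Bergstrom: $2,200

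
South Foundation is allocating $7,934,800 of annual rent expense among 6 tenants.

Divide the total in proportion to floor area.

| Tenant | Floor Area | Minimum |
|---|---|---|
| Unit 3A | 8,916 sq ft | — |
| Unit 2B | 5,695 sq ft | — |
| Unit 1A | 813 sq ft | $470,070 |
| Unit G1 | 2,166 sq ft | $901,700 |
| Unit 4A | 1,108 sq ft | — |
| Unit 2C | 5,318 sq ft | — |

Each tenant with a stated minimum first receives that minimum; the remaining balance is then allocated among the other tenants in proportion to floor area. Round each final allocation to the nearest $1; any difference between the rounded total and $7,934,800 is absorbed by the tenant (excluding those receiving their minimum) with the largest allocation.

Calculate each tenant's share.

Unit 3A: $2,781,574; Unit 2B: $1,776,701; Unit 1A: $470,070; Unit G1: $901,700; Unit 4A: $345,669; Unit 2C: $1,659,086

Minimums first: Unit 1A $470,070; Unit G1 $901,700. Balance $6,563,030.
Balance split over remaining floor area 21,037: Unit 3A 2,781,574.15 → $2,781,574; Unit 2B 1,776,700.85 → $1,776,701; Unit 4A 345,668.93 → $345,669; Unit 2C 1,659,086.06 → $1,659,086.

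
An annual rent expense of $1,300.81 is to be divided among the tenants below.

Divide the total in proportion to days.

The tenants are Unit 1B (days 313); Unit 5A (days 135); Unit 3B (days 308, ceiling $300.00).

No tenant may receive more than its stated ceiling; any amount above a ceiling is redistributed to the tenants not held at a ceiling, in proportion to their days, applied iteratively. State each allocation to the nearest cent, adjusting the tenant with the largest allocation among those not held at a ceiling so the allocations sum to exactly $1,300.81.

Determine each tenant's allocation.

Total days = 756.
Proportional shares (ignoring caps): Unit 1B 538.5629; Unit 5A 232.2875; Unit 3B 529.9596.
Capped: Unit 3B ($300.00); remaining pool $1,000.81 reallocated over remaining days 448.
Redistributed shares: Unit 1B 699.2266 → $699.23; Unit 5A 301.5834 → $301.58.

Unit 1B: $699.23 | Unit 5A: $301.58 | Unit 3B: $300.00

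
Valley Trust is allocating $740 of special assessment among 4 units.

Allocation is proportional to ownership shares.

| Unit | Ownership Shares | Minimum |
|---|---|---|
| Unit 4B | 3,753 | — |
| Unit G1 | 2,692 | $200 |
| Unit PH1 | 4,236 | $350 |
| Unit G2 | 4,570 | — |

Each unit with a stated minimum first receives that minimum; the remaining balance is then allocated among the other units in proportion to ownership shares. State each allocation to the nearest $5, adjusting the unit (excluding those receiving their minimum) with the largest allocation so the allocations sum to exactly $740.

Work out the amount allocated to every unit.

Fund the minimums — Unit G1 $200; Unit PH1 $350. Remaining pool $190.
Remaining pool split over remaining ownership shares 8,323: Unit 4B 85.67 → $85; Unit G2 104.33 → $105.

Unit 4B: $85; Unit G1: $200; Unit PH1: $350; Unit G2: $105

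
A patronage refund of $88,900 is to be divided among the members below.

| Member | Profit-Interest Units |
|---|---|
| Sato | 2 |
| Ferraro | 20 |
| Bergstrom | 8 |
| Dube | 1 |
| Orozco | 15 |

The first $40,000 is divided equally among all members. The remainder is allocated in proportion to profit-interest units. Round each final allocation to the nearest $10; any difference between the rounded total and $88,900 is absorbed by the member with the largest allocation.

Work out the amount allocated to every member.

Sato: $10,130; Ferraro: $29,260; Bergstrom: $16,500; Dube: $9,060; Orozco: $23,950

First tranche $40,000 split equally: $8,000 each.
Remainder $48,900 by profit-interest units (total 46): Sato 2,126.09 → $2,130; Ferraro 21,260.87 → $21,260; Bergstrom 8,504.35 → $8,500; Dube 1,063.04 → $1,060; Orozco 15,945.65 → $15,950.
Totals: Sato $8,000 + $2,130 = $10,130; Ferraro $8,000 + $21,260 = $29,260; Bergstrom $8,000 + $8,500 = $16,500; Dube $8,000 + $1,060 = $9,060; Orozco $8,000 + $15,950 = $23,950.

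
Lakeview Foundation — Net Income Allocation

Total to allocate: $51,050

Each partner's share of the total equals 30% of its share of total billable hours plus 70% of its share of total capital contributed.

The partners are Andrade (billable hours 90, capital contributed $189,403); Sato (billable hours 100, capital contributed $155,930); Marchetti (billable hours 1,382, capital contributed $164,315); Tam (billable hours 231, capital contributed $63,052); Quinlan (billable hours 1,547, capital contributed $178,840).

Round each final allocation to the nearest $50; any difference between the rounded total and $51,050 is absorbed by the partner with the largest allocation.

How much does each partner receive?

Billable hours total 3,350; capital contributed total 751,540.
Blended shares (30% billable hours + 70% capital contributed): Andrade 0.1845; Sato 0.1542; Marchetti 0.2768; Tam 0.0794; Quinlan 0.3051.
Proportional shares: Andrade 9,417.38; Sato 7,871.48; Marchetti 14,131.03; Tam 4,054.11; Quinlan 15,576.00.
Rounded to nearest $50: Andrade $9,400; Sato $7,850; Marchetti $14,150; Tam $4,050; Quinlan $15,600. Sum = $51,050.
Rounded total matches; no reconciliation needed.

Andrade: $9,400 | Sato: $7,850 | Marchetti: $14,150 | Tam: $4,050 | Quinlan: $15,600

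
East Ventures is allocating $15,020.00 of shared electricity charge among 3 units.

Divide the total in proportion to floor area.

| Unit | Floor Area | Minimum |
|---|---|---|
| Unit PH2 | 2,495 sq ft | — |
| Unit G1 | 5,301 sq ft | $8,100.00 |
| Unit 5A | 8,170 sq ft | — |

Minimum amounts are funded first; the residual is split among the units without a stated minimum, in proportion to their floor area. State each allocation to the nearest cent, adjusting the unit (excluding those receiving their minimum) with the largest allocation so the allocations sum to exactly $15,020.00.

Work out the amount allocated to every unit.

Guaranteed amounts: Unit G1 $8,100.00. Balance $6,920.00.
Balance split over remaining floor area 10,665: Unit PH2 1,618.8842 → $1,618.88; Unit 5A 5,301.1158 → $5,301.12.

Unit PH2: $1,618.88 · Unit G1: $8,100.00 · Unit 5A: $5,301.12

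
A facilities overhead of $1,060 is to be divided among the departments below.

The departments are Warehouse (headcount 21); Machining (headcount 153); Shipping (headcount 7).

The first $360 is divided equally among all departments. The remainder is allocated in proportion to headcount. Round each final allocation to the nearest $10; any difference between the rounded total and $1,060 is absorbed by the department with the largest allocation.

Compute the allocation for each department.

Equal tier: $360 ÷ 3 = $120 apiece.
Remainder $700 by headcount (total 181): Warehouse 81.22 → $80; Machining 591.71 → $590; Shipping 27.07 → $30.
Totals: Warehouse $120 + $80 = $200; Machining $120 + $590 = $710; Shipping $120 + $30 = $150.

Warehouse: $200 · Machining: $710 · Shipping: $150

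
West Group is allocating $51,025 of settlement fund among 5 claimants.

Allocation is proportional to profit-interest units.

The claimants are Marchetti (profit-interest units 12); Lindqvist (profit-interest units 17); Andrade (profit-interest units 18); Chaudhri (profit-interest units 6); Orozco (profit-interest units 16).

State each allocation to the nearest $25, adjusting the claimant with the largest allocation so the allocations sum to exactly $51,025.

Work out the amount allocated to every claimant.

Profit-interest units total: 69.
Unrounded shares: Marchetti 12/69 × $51,025 = 8,873.91; Lindqvist 17/69 × $51,025 = 12,571.38; Andrade 18/69 × $51,025 = 13,310.87; Chaudhri 6/69 × $51,025 = 4,436.96; Orozco 16/69 × $51,025 = 11,831.88.
At nearest $25: Marchetti $8,875; Lindqvist $12,575; Andrade $13,300; Chaudhri $4,425; Orozco $11,825. Sum = $51,000.
Difference $51,025 − $51,000 = +$25 applied to largest allocation (Andrade): Andrade becomes $13,325.

Marchetti: $8,875 | Lindqvist: $12,575 | Andrade: $13,325 | Chaudhri: $4,425 | Orozco: $11,825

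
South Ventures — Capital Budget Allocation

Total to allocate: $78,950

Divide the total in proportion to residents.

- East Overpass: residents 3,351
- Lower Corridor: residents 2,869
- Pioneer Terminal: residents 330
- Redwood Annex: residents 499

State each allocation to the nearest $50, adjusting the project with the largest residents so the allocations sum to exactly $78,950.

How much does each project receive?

East Overpass: $37,500 | Lower Corridor: $32,150 | Pioneer Terminal: $3,700 | Redwood Annex: $5,600

Total residents = 7,049.
Proportional shares: East Overpass 3,351/7,049 × $78,950 = 37,531.77; Lower Corridor 2,869/7,049 × $78,950 = 32,133.29; Pioneer Terminal 330/7,049 × $78,950 = 3,696.06; Redwood Annex 499/7,049 × $78,950 = 5,588.88.
Rounded to nearest $50: East Overpass $37,550; Lower Corridor $32,150; Pioneer Terminal $3,700; Redwood Annex $5,600. Sum = $79,000.
Difference $78,950 − $79,000 = −$50 applied to largest residents (East Overpass): East Overpass becomes $37,500.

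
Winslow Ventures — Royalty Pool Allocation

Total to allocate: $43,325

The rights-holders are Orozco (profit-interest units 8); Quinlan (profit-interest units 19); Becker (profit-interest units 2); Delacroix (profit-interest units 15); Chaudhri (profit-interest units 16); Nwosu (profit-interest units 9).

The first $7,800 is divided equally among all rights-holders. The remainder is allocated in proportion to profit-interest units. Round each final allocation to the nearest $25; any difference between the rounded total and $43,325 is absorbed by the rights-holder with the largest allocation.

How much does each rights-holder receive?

Orozco: $5,425; Quinlan: $11,075; Becker: $2,325; Delacroix: $9,025; Chaudhri: $9,550; Nwosu: $5,925

Equal tier: $7,800 ÷ 6 = $1,300 apiece.
Remainder $35,525 by profit-interest units (total 69): Orozco 4,118.84 → $4,125; Quinlan 9,782.25 → $9,775; Becker 1,029.71 → $1,025; Delacroix 7,722.83 → $7,725; Chaudhri 8,237.68 → $8,250; Nwosu 4,633.70 → $4,625.
Totals: Orozco $1,300 + $4,125 = $5,425; Quinlan $1,300 + $9,775 = $11,075; Becker $1,300 + $1,025 = $2,325; Delacroix $1,300 + $7,725 = $9,025; Chaudhri $1,300 + $8,250 = $9,550; Nwosu $1,300 + $4,625 = $5,925.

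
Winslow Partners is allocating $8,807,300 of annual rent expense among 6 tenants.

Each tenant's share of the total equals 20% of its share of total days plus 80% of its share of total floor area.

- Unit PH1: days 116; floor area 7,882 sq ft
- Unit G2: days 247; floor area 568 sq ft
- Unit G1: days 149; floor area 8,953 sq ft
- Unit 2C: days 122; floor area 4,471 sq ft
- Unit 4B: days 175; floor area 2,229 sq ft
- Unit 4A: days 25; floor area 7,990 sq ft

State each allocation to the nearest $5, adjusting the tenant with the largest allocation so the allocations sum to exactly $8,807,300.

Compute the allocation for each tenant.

Unit PH1: $1,975,450; Unit G2: $646,380; Unit G1: $2,280,280; Unit 2C: $1,239,255; Unit 4B: $858,975; Unit 4A: $1,806,960

Days total 834; floor area total 32,093.
Blended shares (20% days + 80% floor area): Unit PH1 0.2243; Unit G2 0.0734; Unit G1 0.2589; Unit 2C 0.1407; Unit 4B 0.0975; Unit 4A 0.2052.
Unrounded shares: Unit PH1 1,975,448.58; Unit G2 646,380.65; Unit G1 2,280,278.74; Unit 2C 1,239,254.84; Unit 4B 858,975.49; Unit 4A 1,806,961.71.
Rounded to nearest $5: Unit PH1 $1,975,450; Unit G2 $646,380; Unit G1 $2,280,280; Unit 2C $1,239,255; Unit 4B $858,975; Unit 4A $1,806,960. Sum = $8,807,300.
Sum already equals the total — no adjustment.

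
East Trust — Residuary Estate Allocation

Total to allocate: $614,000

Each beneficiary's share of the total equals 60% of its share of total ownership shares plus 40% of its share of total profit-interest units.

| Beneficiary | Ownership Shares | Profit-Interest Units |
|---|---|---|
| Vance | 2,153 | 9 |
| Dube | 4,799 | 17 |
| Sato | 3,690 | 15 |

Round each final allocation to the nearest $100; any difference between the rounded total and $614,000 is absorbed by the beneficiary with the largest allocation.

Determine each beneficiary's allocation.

Vance: $128,400 | Dube: $268,000 | Sato: $217,600

Ownership shares total 10,642; profit-interest units total 41.
Composite weights (60% ownership shares + 40% profit-interest units): Vance 0.2092; Dube 0.4364; Sato 0.3544.
Unrounded shares: Vance 128,443.79; Dube 267,963.78; Sato 217,592.43.
After rounding ($100): Vance $128,400; Dube $268,000; Sato $217,600. Sum = $614,000.
No rounding difference to absorb.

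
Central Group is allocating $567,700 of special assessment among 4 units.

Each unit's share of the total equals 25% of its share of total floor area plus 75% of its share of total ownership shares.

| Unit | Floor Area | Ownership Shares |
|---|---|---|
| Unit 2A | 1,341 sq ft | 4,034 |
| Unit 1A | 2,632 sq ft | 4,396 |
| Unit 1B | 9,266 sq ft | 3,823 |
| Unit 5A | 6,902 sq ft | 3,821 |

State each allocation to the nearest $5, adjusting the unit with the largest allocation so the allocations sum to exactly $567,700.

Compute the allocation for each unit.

Unit 2A: $116,305 | Unit 1A: $134,990 | Unit 1B: $166,555 | Unit 5A: $149,850

Floor area total 20,141; ownership shares total 16,074.
Combined weights (25% floor area + 75% ownership shares): Unit 2A 0.2049; Unit 1A 0.2378; Unit 1B 0.2934; Unit 5A 0.2640.
Pro-rata amounts: Unit 2A 116,303.77; Unit 1A 134,989.71; Unit 1B 166,558.80; Unit 5A 149,847.72.
After rounding ($5): Unit 2A $116,305; Unit 1A $134,990; Unit 1B $166,560; Unit 5A $149,850. Sum = $567,705.
Difference $567,700 − $567,705 = −$5 applied to largest allocation (Unit 1B): Unit 1B becomes $166,555.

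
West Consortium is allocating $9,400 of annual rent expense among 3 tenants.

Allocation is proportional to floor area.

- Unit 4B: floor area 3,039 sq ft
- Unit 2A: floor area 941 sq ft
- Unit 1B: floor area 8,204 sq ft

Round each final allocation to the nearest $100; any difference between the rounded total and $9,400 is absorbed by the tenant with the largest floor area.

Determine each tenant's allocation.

Combined floor area = 12,184.
Raw shares: Unit 4B 3,039/12,184 × $9,400 = 2,344.60; Unit 2A 941/12,184 × $9,400 = 725.98; Unit 1B 8,204/12,184 × $9,400 = 6,329.42.
After rounding ($100): Unit 4B $2,300; Unit 2A $700; Unit 1B $6,300. Sum = $9,300.
Difference $9,400 − $9,300 = +$100 applied to largest floor area (Unit 1B): Unit 1B becomes $6,400.

Unit 4B: $2,300; Unit 2A: $700; Unit 1B: $6,400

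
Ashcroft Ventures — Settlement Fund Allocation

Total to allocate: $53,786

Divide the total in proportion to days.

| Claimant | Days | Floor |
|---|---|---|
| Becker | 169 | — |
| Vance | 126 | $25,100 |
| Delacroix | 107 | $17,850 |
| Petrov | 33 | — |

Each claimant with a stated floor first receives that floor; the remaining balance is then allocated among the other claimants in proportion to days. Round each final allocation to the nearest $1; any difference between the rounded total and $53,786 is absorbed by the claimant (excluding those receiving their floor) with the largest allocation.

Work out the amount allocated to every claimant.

Becker: $9,066; Vance: $25,100; Delacroix: $17,850; Petrov: $1,770

Minimums first: Vance $25,100; Delacroix $17,850. Balance $10,836.
Balance split over remaining days 202: Becker 9,065.76 → $9,066; Petrov 1,770.24 → $1,770.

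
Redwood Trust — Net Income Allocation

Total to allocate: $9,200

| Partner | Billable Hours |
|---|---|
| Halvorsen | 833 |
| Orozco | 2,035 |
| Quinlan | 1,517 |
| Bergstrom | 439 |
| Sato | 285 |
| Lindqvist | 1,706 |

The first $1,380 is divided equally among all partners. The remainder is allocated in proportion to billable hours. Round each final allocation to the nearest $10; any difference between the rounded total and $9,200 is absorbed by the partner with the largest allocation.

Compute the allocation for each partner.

$1,380 shared equally gives $230 per partner.
Remainder $7,820 by billable hours (total 6,815): Halvorsen 955.84 → $960; Orozco 2,335.10 → $2,340; Quinlan 1,740.71 → $1,740; Bergstrom 503.74 → $500; Sato 327.03 → $330; Lindqvist 1,957.58 → $1,960.
Rounding difference −$10 on remainder applied to Orozco.
Totals: Halvorsen $230 + $960 = $1,190; Orozco $230 + $2,330 = $2,560; Quinlan $230 + $1,740 = $1,970; Bergstrom $230 + $500 = $730; Sato $230 + $330 = $560; Lindqvist $230 + $1,960 = $2,190.

Halvorsen: $1,190; Orozco: $2,560; Quinlan: $1,970; Bergstrom: $730; Sato: $560; Lindqvist: $2,190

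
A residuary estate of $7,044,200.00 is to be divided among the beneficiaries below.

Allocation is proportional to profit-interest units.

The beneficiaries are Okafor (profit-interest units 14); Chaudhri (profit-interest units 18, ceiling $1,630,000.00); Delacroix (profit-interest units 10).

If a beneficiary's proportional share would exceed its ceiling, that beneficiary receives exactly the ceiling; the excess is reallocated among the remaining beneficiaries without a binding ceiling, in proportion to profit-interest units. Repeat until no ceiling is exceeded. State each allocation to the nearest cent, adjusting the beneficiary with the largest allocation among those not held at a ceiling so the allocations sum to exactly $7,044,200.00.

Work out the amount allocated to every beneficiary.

Okafor: $3,158,283.33 | Chaudhri: $1,630,000.00 | Delacroix: $2,255,916.67

Combined profit-interest units = 42.
Unconstrained shares: Okafor 2,348,066.6667; Chaudhri 3,018,942.8571; Delacroix 1,677,190.4762.
Cap binds for Chaudhri ($1,630,000.00); residual $5,414,200.00 reallocated over remaining profit-interest units 24.
Remaining shares: Okafor 3,158,283.3333 → $3,158,283.33; Delacroix 2,255,916.6667 → $2,255,916.67.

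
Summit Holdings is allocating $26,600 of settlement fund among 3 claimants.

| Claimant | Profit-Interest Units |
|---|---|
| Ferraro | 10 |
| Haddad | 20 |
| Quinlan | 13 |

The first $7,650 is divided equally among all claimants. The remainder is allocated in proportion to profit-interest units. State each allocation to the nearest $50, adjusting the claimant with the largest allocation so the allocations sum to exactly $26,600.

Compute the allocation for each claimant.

$7,650 shared equally gives $2,550 per claimant.
Remainder $18,950 by profit-interest units (total 43): Ferraro 4,406.98 → $4,400; Haddad 8,813.95 → $8,800; Quinlan 5,729.07 → $5,750.
Totals: Ferraro $2,550 + $4,400 = $6,950; Haddad $2,550 + $8,800 = $11,350; Quinlan $2,550 + $5,750 = $8,300.

Ferraro: $6,950 · Haddad: $11,350 · Quinlan: $8,300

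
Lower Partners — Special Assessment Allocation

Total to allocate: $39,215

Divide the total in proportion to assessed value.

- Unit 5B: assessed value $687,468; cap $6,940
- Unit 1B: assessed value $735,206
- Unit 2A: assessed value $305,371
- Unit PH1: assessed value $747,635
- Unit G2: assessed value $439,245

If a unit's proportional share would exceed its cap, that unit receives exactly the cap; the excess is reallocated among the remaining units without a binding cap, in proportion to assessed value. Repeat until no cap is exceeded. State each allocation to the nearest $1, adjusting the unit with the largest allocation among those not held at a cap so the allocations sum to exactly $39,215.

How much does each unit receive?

Unit 5B: $6,940; Unit 1B: $10,653; Unit 2A: $4,425; Unit PH1: $10,833; Unit G2: $6,364

Total assessed value = 2,914,925.
Pro-rata shares before constraints: Unit 5B 9,248.63; Unit 1B 9,890.86; Unit 2A 4,108.21; Unit PH1 10,058.07; Unit G2 5,909.24.
Cap binds for Unit 5B ($6,940); remaining pool $32,275 reallocated over remaining assessed value 2,227,457.
Shares after redistribution: Unit 1B 10,652.85 → $10,653; Unit 2A 4,424.71 → $4,425; Unit PH1 10,832.95 → $10,833; Unit G2 6,364.49 → $6,364.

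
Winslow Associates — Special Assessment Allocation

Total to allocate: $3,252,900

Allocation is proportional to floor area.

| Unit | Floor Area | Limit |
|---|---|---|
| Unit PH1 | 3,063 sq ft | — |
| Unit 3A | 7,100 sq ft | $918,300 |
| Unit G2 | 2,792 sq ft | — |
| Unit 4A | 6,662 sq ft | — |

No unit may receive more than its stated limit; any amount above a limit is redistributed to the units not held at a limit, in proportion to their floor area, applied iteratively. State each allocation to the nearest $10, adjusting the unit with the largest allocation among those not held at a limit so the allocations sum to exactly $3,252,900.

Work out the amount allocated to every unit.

Unit PH1: $571,290; Unit 3A: $918,300; Unit G2: $520,750; Unit 4A: $1,242,560

Total floor area = 19,617.
Unconstrained shares: Unit PH1 507,908.07; Unit 3A 1,177,325.28; Unit G2 462,970.73; Unit 4A 1,104,695.92.
Capped: Unit 3A ($918,300); remaining pool $2,334,600 reallocated over remaining floor area 12,517.
Remaining shares: Unit PH1 571,293.42 → $571,290; Unit G2 520,748.04 → $520,750; Unit 4A 1,242,558.54 → $1,242,560.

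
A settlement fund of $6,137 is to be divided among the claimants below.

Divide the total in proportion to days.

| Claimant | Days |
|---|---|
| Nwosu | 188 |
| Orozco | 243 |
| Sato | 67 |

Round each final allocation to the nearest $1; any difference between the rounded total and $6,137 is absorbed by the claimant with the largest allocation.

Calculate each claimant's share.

Combined days = 498.
Pro-rata amounts: Nwosu 188/498 × $6,137 = 2,316.78; Orozco 243/498 × $6,137 = 2,994.56; Sato 67/498 × $6,137 = 825.66.
After rounding ($1): Nwosu $2,317; Orozco $2,995; Sato $826. Sum = $6,138.
Difference $6,137 − $6,138 = −$1 applied to largest allocation (Orozco): Orozco becomes $2,994.

Nwosu: $2,317; Orozco: $2,994; Sato: $826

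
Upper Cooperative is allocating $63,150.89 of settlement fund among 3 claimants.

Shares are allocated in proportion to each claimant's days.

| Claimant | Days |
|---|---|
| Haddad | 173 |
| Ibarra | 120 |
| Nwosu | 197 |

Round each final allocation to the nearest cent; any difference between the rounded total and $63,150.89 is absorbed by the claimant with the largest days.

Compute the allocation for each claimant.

Combined days = 173 + 120 + 197 = 490.
Pro-rata amounts: Haddad 22,296.1306; Ibarra 15,465.5241; Nwosu 25,389.2354.
After rounding (cent): Haddad $22,296.13; Ibarra $15,465.52; Nwosu $25,389.24. Sum = $63,150.89.
Sum already equals the total — no adjustment.

Haddad: $22,296.13 · Ibarra: $15,465.52 · Nwosu: $25,389.24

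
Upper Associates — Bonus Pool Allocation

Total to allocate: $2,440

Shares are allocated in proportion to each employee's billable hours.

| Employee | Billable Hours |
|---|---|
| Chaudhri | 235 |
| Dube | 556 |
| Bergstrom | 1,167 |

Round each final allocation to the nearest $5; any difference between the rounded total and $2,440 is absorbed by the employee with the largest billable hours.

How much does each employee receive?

Chaudhri: $295; Dube: $695; Bergstrom: $1,450

Combined billable hours = 1,958.
Unrounded shares: Chaudhri 235/1,958 × $2,440 = 292.85; Dube 556/1,958 × $2,440 = 692.87; Bergstrom 1,167/1,958 × $2,440 = 1,454.28.
Rounded to nearest $5: Chaudhri $295; Dube $695; Bergstrom $1,455. Sum = $2,445.
Difference $2,440 − $2,445 = −$5 applied to largest billable hours (Bergstrom): Bergstrom becomes $1,450.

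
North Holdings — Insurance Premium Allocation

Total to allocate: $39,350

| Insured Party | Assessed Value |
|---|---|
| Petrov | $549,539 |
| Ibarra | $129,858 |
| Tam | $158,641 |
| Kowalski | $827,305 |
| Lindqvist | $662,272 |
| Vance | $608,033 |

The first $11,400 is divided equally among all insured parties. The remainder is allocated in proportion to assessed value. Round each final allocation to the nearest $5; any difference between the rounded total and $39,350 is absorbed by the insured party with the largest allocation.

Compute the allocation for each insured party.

$11,400 shared equally gives $1,900 per insured party.
Remainder $27,950 by assessed value (total 2,935,648): Petrov 5,232.10 → $5,230; Ibarra 1,236.36 → $1,235; Tam 1,510.40 → $1,510; Kowalski 7,876.69 → $7,875; Lindqvist 6,305.42 → $6,305; Vance 5,789.02 → $5,790.
Rounding difference +$5 on remainder applied to Kowalski.
Totals: Petrov $1,900 + $5,230 = $7,130; Ibarra $1,900 + $1,235 = $3,135; Tam $1,900 + $1,510 = $3,410; Kowalski $1,900 + $7,880 = $9,780; Lindqvist $1,900 + $6,305 = $8,205; Vance $1,900 + $5,790 = $7,690.

Petrov: $7,130 | Ibarra: $3,135 | Tam: $3,410 | Kowalski: $9,780 | Lindqvist: $8,205 | Vance: $7,690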